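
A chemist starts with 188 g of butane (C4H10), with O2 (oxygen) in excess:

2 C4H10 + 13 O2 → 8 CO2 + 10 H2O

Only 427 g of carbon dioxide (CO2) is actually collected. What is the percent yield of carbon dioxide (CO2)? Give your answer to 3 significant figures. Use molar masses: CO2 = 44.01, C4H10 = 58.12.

n(C4H10) = 188.0 g / 58.12 g/mol = 3.235 mol.
From the equation the C4H10:CO2 mole ratio is 2:8, so n(CO2) = 3.235 × 8/2 = 12.94 mol.
Mass of CO2 = 12.94 mol × 44.01 g/mol = 569.4 g.
This is the theoretical yield. Percent yield = 427 g / 569.4 g × 100% = 74.99%.

75.0 %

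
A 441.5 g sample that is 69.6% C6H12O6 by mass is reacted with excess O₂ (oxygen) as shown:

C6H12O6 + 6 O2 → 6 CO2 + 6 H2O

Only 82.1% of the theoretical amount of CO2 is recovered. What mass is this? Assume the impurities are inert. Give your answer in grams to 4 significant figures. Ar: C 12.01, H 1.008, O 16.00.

Pure C6H12O6 available = 441.5 g × 0.696 = 307.28 g.
M(C6H12O6) = 6(12.01) + 12(1.008) + 6(16.00) = 180.156 g/mol.
M(CO2) = 12.01 + 2(16.00) = 44.01 g/mol.
n(C6H12O6) = 307.28 g / 180.156 g/mol = 1.7057 mol.
From the equation the C6H12O6:CO2 mole ratio is 1:6, so n(CO2) = 1.7057 × 6/1 = 10.234 mol.
Mass of CO2 = 10.234 mol × 44.01 g/mol = 450.40 g.
Actual mass collected = 450.40 g × 0.821 = 369.77 g.

369.8 g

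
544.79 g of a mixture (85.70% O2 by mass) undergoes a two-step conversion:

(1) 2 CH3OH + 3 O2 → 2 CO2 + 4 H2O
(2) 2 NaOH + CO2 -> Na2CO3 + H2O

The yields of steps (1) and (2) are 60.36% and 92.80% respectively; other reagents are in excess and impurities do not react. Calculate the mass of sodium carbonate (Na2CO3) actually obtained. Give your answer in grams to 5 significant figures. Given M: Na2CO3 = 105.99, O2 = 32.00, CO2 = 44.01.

577.47 g

Pure O2 = 544.79 × 0.8570 = 466.885 g.
n(O2) = 466.885 / 32.00 = 14.5902 mol.
Step 1 (O2:CO2 = 3:2): theoretical n(CO2) = 9.72677 mol; at 60.36% yield, n(CO2) = 5.87108 mol.
Step 2 (CO2:Na2CO3 = 1:1): theoretical n(Na2CO3) = 5.87108 mol, so theoretical mass = 5.87108 × 105.99 = 622.276 g.
At 92.80% yield, actual mass of Na2CO3 = 622.276 × 0.9280 = 577.472 g.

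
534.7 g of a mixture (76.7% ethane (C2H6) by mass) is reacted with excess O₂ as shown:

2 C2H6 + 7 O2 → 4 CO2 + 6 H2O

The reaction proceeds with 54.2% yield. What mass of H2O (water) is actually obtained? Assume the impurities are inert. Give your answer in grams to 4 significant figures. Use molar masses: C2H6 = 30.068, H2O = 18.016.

399.6 g

Pure C2H6 available = 534.7 g × 0.767 = 410.11 g.
n(C2H6) = 410.11 g / 30.068 g/mol = 13.640 mol.
From the equation the C2H6:H2O mole ratio is 2:6, so n(H2O) = 13.640 × 6/2 = 40.919 mol.
Mass of H2O = 40.919 mol × 18.016 g/mol = 737.19 g.
Actual mass collected = 737.19 g × 0.542 = 399.56 g.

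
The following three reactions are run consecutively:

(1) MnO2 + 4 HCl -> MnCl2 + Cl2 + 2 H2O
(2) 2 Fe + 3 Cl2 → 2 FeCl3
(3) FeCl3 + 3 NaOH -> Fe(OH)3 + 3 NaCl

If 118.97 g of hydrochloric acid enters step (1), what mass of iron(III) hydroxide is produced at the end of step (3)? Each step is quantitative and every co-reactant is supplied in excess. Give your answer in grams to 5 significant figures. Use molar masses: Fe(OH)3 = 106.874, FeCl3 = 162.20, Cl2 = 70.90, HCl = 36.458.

n(HCl) = 118.97 / 36.458 = 3.26321 mol.
Reaction (1): HCl→Cl2 ratio 4:1 ⇒ n(Cl2) = 0.815802 mol.
Reaction (2): Cl2→FeCl3 ratio 3:2 ⇒ n(FeCl3) = 0.543868 mol.
Reaction (3): FeCl3→Fe(OH)3 ratio 1:1 ⇒ n(Fe(OH)3) = 0.543868 mol.
Mass of Fe(OH)3 = 0.543868 × 106.874 = 58.1253 g.

58.125 g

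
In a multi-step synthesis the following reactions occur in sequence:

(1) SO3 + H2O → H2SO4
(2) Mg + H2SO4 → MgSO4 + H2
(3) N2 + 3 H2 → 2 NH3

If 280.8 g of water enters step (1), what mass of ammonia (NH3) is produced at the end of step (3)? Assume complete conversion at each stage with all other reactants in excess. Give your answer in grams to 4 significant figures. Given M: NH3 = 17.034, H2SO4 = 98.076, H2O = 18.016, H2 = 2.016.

177.0 g

n(H2O) = 280.8 / 18.016 = 15.586 mol.
Reaction (1): H2O→H2SO4 ratio 1:1 ⇒ n(H2SO4) = 15.586 mol.
Reaction (2): H2SO4→H2 ratio 1:1 ⇒ n(H2) = 15.586 mol.
Reaction (3): H2→NH3 ratio 3:2 ⇒ n(NH3) = 10.391 mol.
Mass of NH3 = 10.391 × 17.034 = 177.00 g.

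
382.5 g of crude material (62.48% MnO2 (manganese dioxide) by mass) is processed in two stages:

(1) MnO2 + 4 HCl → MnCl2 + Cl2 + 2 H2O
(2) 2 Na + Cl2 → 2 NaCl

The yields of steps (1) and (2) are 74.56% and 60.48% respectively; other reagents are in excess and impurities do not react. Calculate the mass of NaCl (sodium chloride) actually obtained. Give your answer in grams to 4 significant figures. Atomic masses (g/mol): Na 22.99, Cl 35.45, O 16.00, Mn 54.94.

Pure MnO2 = 382.5 × 0.6248 = 238.99 g.
M(MnO2) = 54.94 + 2(16.00) = 86.94 g/mol.
M(NaCl) = 22.99 + 35.45 = 58.44 g/mol.
n(MnO2) = 238.99 / 86.94 = 2.7489 mol.
Step 1 (MnO2:Cl2 = 1:1): theoretical n(Cl2) = 2.7489 mol; at 74.56% yield, n(Cl2) = 2.0496 mol.
Step 2 (Cl2:NaCl = 1:2): theoretical n(NaCl) = 4.0991 mol, so theoretical mass = 4.0991 × 58.44 = 239.55 g.
At 60.48% yield, actual mass of NaCl = 239.55 × 0.6048 = 144.88 g.

144.9 g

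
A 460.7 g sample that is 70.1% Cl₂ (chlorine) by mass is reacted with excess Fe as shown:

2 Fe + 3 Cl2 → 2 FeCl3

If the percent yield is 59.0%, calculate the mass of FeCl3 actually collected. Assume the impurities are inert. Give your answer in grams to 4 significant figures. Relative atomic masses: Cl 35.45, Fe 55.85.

Pure Cl2 available = 460.7 g × 0.701 = 322.95 g.
M(Cl2) = 2(35.45) = 70.90 g/mol.
M(FeCl3) = 55.85 + 3(35.45) = 162.20 g/mol.
n(Cl2) = 322.95 g / 70.90 g/mol = 4.5550 mol.
From the equation the Cl2:FeCl3 mole ratio is 3:2, so n(FeCl3) = 4.5550 × 2/3 = 3.0367 mol.
Mass of FeCl3 = 3.0367 mol × 162.20 g/mol = 492.55 g.
Actual mass collected = 492.55 g × 0.590 = 290.60 g.

290.6 g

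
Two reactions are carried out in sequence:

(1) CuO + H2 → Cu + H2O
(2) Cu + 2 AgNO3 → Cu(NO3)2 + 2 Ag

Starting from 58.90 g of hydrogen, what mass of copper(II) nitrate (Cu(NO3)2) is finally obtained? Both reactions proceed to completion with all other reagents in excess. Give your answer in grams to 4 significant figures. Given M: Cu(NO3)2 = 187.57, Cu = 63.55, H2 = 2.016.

n(H2) = 58.900 / 2.016 = 29.216 mol.
Step 1 gives a 1:1 ratio of H2 to Cu, so n(Cu) = 29.216 mol.
In step 2 the Cu:Cu(NO3)2 ratio is 1:1, so n(Cu(NO3)2) = 29.216 mol.
Mass of Cu(NO3)2 = 29.216 × 187.57 = 5480.1 g.

5480 g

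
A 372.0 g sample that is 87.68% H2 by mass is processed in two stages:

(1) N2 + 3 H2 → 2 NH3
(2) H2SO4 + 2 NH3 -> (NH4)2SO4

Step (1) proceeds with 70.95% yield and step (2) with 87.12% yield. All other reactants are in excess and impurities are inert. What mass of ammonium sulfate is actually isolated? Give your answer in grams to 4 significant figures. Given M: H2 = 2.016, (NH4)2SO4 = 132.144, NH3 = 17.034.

Pure H2 = 372.0 × 0.8768 = 326.17 g.
n(H2) = 326.17 / 2.016 = 161.79 mol.
Step 1 (H2:NH3 = 3:2): theoretical n(NH3) = 107.86 mol; at 70.95% yield, n(NH3) = 76.527 mol.
Step 2 (NH3:(NH4)2SO4 = 2:1): theoretical n((NH4)2SO4) = 38.263 mol, so theoretical mass = 38.263 × 132.144 = 5056.3 g.
At 87.12% yield, actual mass of (NH4)2SO4 = 5056.3 × 0.8712 = 4405.0 g.

4405 g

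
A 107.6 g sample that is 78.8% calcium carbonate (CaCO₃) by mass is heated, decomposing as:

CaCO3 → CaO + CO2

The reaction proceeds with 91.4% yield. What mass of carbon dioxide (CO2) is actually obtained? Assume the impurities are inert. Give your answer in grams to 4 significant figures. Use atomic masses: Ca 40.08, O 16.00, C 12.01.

Pure CaCO3 available = 107.6 g × 0.788 = 84.789 g.
M(CaCO3) = 40.08 + 12.01 + 3(16.00) = 100.09 g/mol.
M(CO2) = 12.01 + 2(16.00) = 44.01 g/mol.
n(CaCO3) = 84.789 g / 100.09 g/mol = 0.84713 mol.
From the equation the CaCO3:CO2 mole ratio is 1:1, so n(CO2) = 0.84713 × 1/1 = 0.84713 mol.
Mass of CO2 = 0.84713 mol × 44.01 g/mol = 37.282 g.
Actual mass collected = 37.282 g × 0.914 = 34.076 g.

34.08 g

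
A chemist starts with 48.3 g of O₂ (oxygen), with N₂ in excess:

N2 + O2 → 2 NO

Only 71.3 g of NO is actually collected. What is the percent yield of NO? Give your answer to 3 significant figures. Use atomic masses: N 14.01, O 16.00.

78.7 %

M(O2) = 2(16.00) = 32.00 g/mol.
M(NO) = 14.01 + 16.00 = 30.01 g/mol.
n(O2) = 48.30 g / 32.00 g/mol = 1.509 mol.
From the equation the O2:NO mole ratio is 1:2, so n(NO) = 1.509 × 2/1 = 3.019 mol.
Mass of NO = 3.019 mol × 30.01 g/mol = 90.59 g.
This is the theoretical yield. Percent yield = 71.3 g / 90.59 g × 100% = 78.70%.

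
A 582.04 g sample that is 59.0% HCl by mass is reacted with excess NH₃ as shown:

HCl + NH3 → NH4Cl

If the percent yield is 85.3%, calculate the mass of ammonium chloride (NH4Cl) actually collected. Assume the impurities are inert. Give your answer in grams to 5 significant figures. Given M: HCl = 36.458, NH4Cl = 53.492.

429.78 g

Pure HCl available = 582.04 g × 0.590 = 343.404 g.
n(HCl) = 343.404 g / 36.458 g/mol = 9.41916 mol.
From the equation the HCl:NH4Cl mole ratio is 1:1, so n(NH4Cl) = 9.41916 × 1/1 = 9.41916 mol.
Mass of NH4Cl = 9.41916 mol × 53.492 g/mol = 503.850 g.
Actual mass collected = 503.850 g × 0.853 = 429.784 g.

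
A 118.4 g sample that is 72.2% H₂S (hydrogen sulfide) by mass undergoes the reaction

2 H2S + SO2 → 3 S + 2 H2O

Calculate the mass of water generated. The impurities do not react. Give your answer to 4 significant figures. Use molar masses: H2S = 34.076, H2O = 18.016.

45.20 g

Mass of pure H2S = 118.4 g × 0.722 = 85.485 g.
n(H2S) = 85.485 g / 34.076 g/mol = 2.5087 mol.
From the equation the H2S:H2O mole ratio is 2:2, so n(H2O) = 2.5087 × 2/2 = 2.5087 mol.
Mass of H2O = 2.5087 mol × 18.016 g/mol = 45.196 g.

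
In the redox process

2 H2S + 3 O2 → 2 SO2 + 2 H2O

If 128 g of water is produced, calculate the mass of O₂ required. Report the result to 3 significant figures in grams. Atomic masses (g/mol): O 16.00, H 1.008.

M(H2O) = 2(1.008) + 16.00 = 18.016 g/mol.
M(O2) = 2(16.00) = 32.00 g/mol.
n(H2O) = 128.0 g / 18.016 g/mol = 7.105 mol.
From the equation the H2O:O2 mole ratio is 2:3, so n(O2) = 7.105 × 3/2 = 10.66 mol.
Mass of O2 = 10.66 mol × 32.00 g/mol = 341.0 g.

341 g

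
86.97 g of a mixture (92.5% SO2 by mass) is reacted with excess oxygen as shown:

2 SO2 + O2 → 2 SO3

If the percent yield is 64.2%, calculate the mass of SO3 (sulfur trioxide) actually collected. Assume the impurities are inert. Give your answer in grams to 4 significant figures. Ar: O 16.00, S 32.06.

Pure SO2 available = 86.97 g × 0.925 = 80.447 g.
M(SO2) = 32.06 + 2(16.00) = 64.06 g/mol.
M(SO3) = 32.06 + 3(16.00) = 80.06 g/mol.
n(SO2) = 80.447 g / 64.06 g/mol = 1.2558 mol.
From the equation the SO2:SO3 mole ratio is 2:2, so n(SO3) = 1.2558 × 2/2 = 1.2558 mol.
Mass of SO3 = 1.2558 mol × 80.06 g/mol = 100.54 g.
Actual mass collected = 100.54 g × 0.642 = 64.547 g.

64.55 g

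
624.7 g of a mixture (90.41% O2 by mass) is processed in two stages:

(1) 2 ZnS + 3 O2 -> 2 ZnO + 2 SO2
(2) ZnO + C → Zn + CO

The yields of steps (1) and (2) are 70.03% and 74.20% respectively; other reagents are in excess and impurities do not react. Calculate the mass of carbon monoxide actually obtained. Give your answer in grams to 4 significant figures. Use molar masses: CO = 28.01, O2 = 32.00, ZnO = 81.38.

171.3 g

Pure O2 = 624.7 × 0.9041 = 564.79 g.
n(O2) = 564.79 / 32.00 = 17.650 mol.
Step 1 (O2:ZnO = 3:2): theoretical n(ZnO) = 11.766 mol; at 70.03% yield, n(ZnO) = 8.2401 mol.
Step 2 (ZnO:CO = 1:1): theoretical n(CO) = 8.2401 mol, so theoretical mass = 8.2401 × 28.01 = 230.80 g.
At 74.20% yield, actual mass of CO = 230.80 × 0.7420 = 171.26 g.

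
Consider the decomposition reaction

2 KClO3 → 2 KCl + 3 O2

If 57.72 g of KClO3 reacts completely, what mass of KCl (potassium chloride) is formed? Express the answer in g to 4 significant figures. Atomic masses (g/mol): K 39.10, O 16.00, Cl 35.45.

M(KClO3) = 39.10 + 35.45 + 3(16.00) = 122.55 g/mol.
M(KCl) = 39.10 + 35.45 = 74.55 g/mol.
n(KClO3) = 57.720 g / 122.55 g/mol = 0.47099 mol.
From the equation the KClO3:KCl mole ratio is 2:2, so n(KCl) = 0.47099 × 2/2 = 0.47099 mol.
Mass of KCl = 0.47099 mol × 74.55 g/mol = 35.112 g.

35.11 g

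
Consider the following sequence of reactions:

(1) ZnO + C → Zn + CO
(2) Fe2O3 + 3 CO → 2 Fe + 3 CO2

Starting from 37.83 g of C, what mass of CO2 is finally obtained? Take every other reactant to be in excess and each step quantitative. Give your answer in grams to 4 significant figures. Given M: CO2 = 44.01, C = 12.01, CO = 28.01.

138.6 g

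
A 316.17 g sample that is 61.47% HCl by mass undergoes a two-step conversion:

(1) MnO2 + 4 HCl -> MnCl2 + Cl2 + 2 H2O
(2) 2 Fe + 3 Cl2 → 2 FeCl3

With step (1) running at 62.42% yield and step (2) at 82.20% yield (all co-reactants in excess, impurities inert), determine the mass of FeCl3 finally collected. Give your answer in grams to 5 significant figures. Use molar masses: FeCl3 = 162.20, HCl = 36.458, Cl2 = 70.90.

Pure HCl = 316.17 × 0.6147 = 194.350 g.
n(HCl) = 194.350 / 36.458 = 5.33078 mol.
Step 1 (HCl:Cl2 = 4:1): theoretical n(Cl2) = 1.33270 mol; at 62.42% yield, n(Cl2) = 0.831869 mol.
Step 2 (Cl2:FeCl3 = 3:2): theoretical n(FeCl3) = 0.554579 mol, so theoretical mass = 0.554579 × 162.20 = 89.9527 g.
At 82.20% yield, actual mass of FeCl3 = 89.9527 × 0.8220 = 73.9412 g.

73.941 g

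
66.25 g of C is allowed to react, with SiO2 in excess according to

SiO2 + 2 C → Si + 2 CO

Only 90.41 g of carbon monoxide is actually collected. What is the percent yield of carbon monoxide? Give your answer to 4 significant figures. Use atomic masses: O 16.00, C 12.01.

M(C) = 12.01 g/mol.
M(CO) = 12.01 + 16.00 = 28.01 g/mol.
n(C) = 66.250 g / 12.01 g/mol = 5.5162 mol.
From the equation the C:CO mole ratio is 2:2, so n(CO) = 5.5162 × 2/2 = 5.5162 mol.
Mass of CO = 5.5162 mol × 28.01 g/mol = 154.51 g.
This is the theoretical yield. Percent yield = 90.41 g / 154.51 g × 100% = 58.514%.

58.51 %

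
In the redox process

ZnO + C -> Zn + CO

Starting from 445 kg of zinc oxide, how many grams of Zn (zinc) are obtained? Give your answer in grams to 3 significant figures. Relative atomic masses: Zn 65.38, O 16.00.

M(ZnO) = 65.38 + 16.00 = 81.38 g/mol.
M(Zn) = 65.38 g/mol.
Convert: 445 kg = 445000 g.
n(ZnO) = 445000 g / 81.38 g/mol = 5468 mol.
From the equation the ZnO:Zn mole ratio is 1:1, so n(Zn) = 5468 × 1/1 = 5468 mol.
Mass of Zn = 5468 mol × 65.38 g/mol = 357500 g.

358000 g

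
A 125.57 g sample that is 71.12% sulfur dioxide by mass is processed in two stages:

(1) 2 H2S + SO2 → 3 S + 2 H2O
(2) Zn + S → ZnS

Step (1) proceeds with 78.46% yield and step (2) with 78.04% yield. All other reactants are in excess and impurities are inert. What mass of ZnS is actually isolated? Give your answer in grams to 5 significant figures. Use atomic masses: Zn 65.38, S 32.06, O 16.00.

249.53 g

Pure SO2 = 125.57 × 0.7112 = 89.3054 g.
M(SO2) = 32.06 + 2(16.00) = 64.06 g/mol.
M(ZnS) = 65.38 + 32.06 = 97.44 g/mol.
n(SO2) = 89.3054 / 64.06 = 1.39409 mol.
Step 1 (SO2:S = 1:3): theoretical n(S) = 4.18227 mol; at 78.46% yield, n(S) = 3.28141 mol.
Step 2 (S:ZnS = 1:1): theoretical n(ZnS) = 3.28141 mol, so theoretical mass = 3.28141 × 97.44 = 319.740 g.
At 78.04% yield, actual mass of ZnS = 319.740 × 0.7804 = 249.525 g.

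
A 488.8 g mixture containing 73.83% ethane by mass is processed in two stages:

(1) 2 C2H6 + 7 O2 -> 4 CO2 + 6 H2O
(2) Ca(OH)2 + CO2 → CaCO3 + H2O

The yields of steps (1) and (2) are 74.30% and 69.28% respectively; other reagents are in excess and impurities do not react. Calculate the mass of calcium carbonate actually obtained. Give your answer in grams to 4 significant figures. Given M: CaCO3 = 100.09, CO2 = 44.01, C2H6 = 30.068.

1237 g

Pure C2H6 = 488.8 × 0.7383 = 360.88 g.
n(C2H6) = 360.88 / 30.068 = 12.002 mol.
Step 1 (C2H6:CO2 = 2:4): theoretical n(CO2) = 24.004 mol; at 74.30% yield, n(CO2) = 17.835 mol.
Step 2 (CO2:CaCO3 = 1:1): theoretical n(CaCO3) = 17.835 mol, so theoretical mass = 17.835 × 100.09 = 1785.1 g.
At 69.28% yield, actual mass of CaCO3 = 1785.1 × 0.6928 = 1236.7 g.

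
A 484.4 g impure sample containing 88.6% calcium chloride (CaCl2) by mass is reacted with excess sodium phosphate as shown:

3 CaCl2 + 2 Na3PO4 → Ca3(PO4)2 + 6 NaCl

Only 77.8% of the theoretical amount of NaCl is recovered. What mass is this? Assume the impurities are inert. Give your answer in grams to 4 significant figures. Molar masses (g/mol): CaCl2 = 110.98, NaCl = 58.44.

Pure CaCl2 available = 484.4 g × 0.886 = 429.18 g.
n(CaCl2) = 429.18 g / 110.98 g/mol = 3.8672 mol.
From the equation the CaCl2:NaCl mole ratio is 3:6, so n(NaCl) = 3.8672 × 6/3 = 7.7343 mol.
Mass of NaCl = 7.7343 mol × 58.44 g/mol = 451.99 g.
Actual mass collected = 451.99 g × 0.778 = 351.65 g.

351.7 g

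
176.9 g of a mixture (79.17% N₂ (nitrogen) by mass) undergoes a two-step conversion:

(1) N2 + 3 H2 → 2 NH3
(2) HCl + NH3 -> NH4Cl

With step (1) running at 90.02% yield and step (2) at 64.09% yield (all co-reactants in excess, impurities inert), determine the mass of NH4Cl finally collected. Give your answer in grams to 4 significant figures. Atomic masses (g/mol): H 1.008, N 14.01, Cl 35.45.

308.5 g

Pure N2 = 176.9 × 0.7917 = 140.05 g.
M(N2) = 2(14.01) = 28.02 g/mol.
M(NH4Cl) = 14.01 + 4(1.008) + 35.45 = 53.492 g/mol.
n(N2) = 140.05 / 28.02 = 4.9983 mol.
Step 1 (N2:NH3 = 1:2): theoretical n(NH3) = 9.9966 mol; at 90.02% yield, n(NH3) = 8.9989 mol.
Step 2 (NH3:NH4Cl = 1:1): theoretical n(NH4Cl) = 8.9989 mol, so theoretical mass = 8.9989 × 53.492 = 481.37 g.
At 64.09% yield, actual mass of NH4Cl = 481.37 × 0.6409 = 308.51 g.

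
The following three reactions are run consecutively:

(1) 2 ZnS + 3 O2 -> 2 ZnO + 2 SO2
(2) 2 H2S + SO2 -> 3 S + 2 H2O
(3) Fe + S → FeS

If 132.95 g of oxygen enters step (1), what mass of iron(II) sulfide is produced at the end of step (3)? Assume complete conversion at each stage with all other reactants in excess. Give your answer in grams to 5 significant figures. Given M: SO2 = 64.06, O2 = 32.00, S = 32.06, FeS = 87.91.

n(O2) = 132.95 / 32.00 = 4.15469 mol.
Reaction (1): O2→SO2 ratio 3:2 ⇒ n(SO2) = 2.76979 mol.
Reaction (2): SO2→S ratio 1:3 ⇒ n(S) = 8.30937 mol.
Reaction (3): S→FeS ratio 1:1 ⇒ n(FeS) = 8.30937 mol.
Mass of FeS = 8.30937 × 87.91 = 730.477 g.

730.48 g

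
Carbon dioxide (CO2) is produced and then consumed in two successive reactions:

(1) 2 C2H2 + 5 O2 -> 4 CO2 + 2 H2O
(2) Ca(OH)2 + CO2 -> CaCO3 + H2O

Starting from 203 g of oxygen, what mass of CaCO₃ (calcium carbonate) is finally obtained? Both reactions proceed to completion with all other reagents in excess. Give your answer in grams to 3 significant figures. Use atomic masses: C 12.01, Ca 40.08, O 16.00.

M(O2) = 2(16.00) = 32.00 g/mol.
M(CaCO3) = 40.08 + 12.01 + 3(16.00) = 100.09 g/mol.
n(O2) = 203.0 / 32.00 = 6.344 mol.
Step 1 gives a 5:4 ratio of O2 to CO2, so n(CO2) = 5.075 mol.
In step 2 the CO2:CaCO3 ratio is 1:1, so n(CaCO3) = 5.075 mol.
Mass of CaCO3 = 5.075 × 100.09 = 508.0 g.

508 g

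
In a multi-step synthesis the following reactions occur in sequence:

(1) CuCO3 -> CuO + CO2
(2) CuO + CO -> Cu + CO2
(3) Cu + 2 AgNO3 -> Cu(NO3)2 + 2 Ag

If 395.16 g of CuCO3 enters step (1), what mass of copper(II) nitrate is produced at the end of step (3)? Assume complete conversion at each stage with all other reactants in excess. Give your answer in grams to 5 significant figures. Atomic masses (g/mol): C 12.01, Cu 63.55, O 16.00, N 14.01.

599.87 g

M(CuCO3) = 63.55 + 12.01 + 3(16.00) = 123.56 g/mol.
M(Cu(NO3)2) = 63.55 + 2(14.01) + 6(16.00) = 187.57 g/mol.
n(CuCO3) = 395.16 / 123.56 = 3.19812 mol.
Reaction (1): CuCO3→CuO ratio 1:1 ⇒ n(CuO) = 3.19812 mol.
Reaction (2): CuO→Cu ratio 1:1 ⇒ n(Cu) = 3.19812 mol.
Reaction (3): Cu→Cu(NO3)2 ratio 1:1 ⇒ n(Cu(NO3)2) = 3.19812 mol.
Mass of Cu(NO3)2 = 3.19812 × 187.57 = 599.872 g.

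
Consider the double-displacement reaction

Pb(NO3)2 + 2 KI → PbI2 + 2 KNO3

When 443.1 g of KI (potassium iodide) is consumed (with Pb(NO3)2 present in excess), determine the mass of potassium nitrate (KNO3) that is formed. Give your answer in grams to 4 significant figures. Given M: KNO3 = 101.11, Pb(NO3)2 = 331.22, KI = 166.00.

269.9 g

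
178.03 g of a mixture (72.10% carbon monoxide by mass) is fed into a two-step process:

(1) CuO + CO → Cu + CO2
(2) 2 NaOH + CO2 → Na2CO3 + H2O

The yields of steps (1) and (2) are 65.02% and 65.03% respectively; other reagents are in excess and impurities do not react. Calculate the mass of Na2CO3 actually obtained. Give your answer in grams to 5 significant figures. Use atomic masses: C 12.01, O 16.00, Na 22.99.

205.37 g

Pure CO = 178.03 × 0.7210 = 128.360 g.
M(CO) = 12.01 + 16.00 = 28.01 g/mol.
M(Na2CO3) = 2(22.99) + 12.01 + 3(16.00) = 105.99 g/mol.
n(CO) = 128.360 / 28.01 = 4.58264 mol.
Step 1 (CO:CO2 = 1:1): theoretical n(CO2) = 4.58264 mol; at 65.02% yield, n(CO2) = 2.97963 mol.
Step 2 (CO2:Na2CO3 = 1:1): theoretical n(Na2CO3) = 2.97963 mol, so theoretical mass = 2.97963 × 105.99 = 315.811 g.
At 65.03% yield, actual mass of Na2CO3 = 315.811 × 0.6503 = 205.372 g.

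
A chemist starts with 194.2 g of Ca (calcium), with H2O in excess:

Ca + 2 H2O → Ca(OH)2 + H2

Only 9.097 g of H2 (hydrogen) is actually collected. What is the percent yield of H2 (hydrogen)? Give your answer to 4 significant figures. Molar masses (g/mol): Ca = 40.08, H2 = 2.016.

n(Ca) = 194.20 g / 40.08 g/mol = 4.8453 mol.
From the equation the Ca:H2 mole ratio is 1:1, so n(H2) = 4.8453 × 1/1 = 4.8453 mol.
Mass of H2 = 4.8453 mol × 2.016 g/mol = 9.7681 g.
This is the theoretical yield. Percent yield = 9.097 g / 9.7681 g × 100% = 93.129%.

93.13 %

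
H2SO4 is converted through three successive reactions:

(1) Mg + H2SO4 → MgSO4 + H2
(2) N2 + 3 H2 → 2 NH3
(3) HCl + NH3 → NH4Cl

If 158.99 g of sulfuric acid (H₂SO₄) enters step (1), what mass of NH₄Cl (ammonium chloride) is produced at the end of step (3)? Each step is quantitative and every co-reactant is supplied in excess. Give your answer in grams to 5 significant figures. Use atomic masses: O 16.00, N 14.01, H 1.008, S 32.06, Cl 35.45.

57.810 g

M(H2SO4) = 2(1.008) + 32.06 + 4(16.00) = 98.076 g/mol.
M(NH4Cl) = 14.01 + 4(1.008) + 35.45 = 53.492 g/mol.
n(H2SO4) = 158.99 / 98.076 = 1.62109 mol.
Reaction (1): H2SO4→H2 ratio 1:1 ⇒ n(H2) = 1.62109 mol.
Reaction (2): H2→NH3 ratio 3:2 ⇒ n(NH3) = 1.08073 mol.
Reaction (3): NH3→NH4Cl ratio 1:1 ⇒ n(NH4Cl) = 1.08073 mol.
Mass of NH4Cl = 1.08073 × 53.492 = 57.8102 g.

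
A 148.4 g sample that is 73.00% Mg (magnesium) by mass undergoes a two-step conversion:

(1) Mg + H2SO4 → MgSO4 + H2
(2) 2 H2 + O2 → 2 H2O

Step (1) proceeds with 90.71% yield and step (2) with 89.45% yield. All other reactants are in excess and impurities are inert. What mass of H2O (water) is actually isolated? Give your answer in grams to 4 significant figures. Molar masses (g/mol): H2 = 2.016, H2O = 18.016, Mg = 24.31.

Pure Mg = 148.4 × 0.7300 = 108.33 g.
n(Mg) = 108.33 / 24.31 = 4.4563 mol.
Step 1 (Mg:H2 = 1:1): theoretical n(H2) = 4.4563 mol; at 90.71% yield, n(H2) = 4.0423 mol.
Step 2 (H2:H2O = 2:2): theoretical n(H2O) = 4.0423 mol, so theoretical mass = 4.0423 × 18.016 = 72.826 g.
At 89.45% yield, actual mass of H2O = 72.826 × 0.8945 = 65.143 g.

65.14 g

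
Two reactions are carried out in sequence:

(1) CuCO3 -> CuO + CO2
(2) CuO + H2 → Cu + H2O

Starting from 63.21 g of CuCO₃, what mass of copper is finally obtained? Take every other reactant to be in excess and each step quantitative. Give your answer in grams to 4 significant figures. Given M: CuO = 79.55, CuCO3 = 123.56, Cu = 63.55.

n(CuCO3) = 63.210 / 123.56 = 0.51157 mol.
Step 1 gives a 1:1 ratio of CuCO3 to CuO, so n(CuO) = 0.51157 mol.
In step 2 the CuO:Cu ratio is 1:1, so n(Cu) = 0.51157 mol.
Mass of Cu = 0.51157 × 63.55 = 32.510 g.

32.51 g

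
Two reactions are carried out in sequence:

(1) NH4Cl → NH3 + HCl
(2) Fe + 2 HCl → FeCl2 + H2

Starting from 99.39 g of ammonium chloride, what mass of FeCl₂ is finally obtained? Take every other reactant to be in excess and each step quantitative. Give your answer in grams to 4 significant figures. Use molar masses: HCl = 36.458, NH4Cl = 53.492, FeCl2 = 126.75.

n(NH4Cl) = 99.390 / 53.492 = 1.8580 mol.
Step 1 gives a 1:1 ratio of NH4Cl to HCl, so n(HCl) = 1.8580 mol.
In step 2 the HCl:FeCl2 ratio is 2:1, so n(FeCl2) = 0.92902 mol.
Mass of FeCl2 = 0.92902 × 126.75 = 117.75 g.

117.8 g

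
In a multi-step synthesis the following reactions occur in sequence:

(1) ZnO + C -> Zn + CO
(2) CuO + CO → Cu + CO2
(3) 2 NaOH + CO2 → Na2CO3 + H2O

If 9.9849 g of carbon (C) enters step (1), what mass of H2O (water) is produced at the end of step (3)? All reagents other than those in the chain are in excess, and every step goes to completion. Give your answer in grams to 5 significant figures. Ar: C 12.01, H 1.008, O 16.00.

14.978 g

M(C) = 12.01 g/mol.
M(H2O) = 2(1.008) + 16.00 = 18.016 g/mol.
n(C) = 9.9849 / 12.01 = 0.831382 mol.
Reaction (1): C→CO ratio 1:1 ⇒ n(CO) = 0.831382 mol.
Reaction (2): CO→CO2 ratio 1:1 ⇒ n(CO2) = 0.831382 mol.
Reaction (3): CO2→H2O ratio 1:1 ⇒ n(H2O) = 0.831382 mol.
Mass of H2O = 0.831382 × 18.016 = 14.9782 g.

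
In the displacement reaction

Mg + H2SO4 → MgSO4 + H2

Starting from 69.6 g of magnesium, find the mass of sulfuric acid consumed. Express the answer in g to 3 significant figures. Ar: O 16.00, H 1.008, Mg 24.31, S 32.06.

M(Mg) = 24.31 g/mol.
M(H2SO4) = 2(1.008) + 32.06 + 4(16.00) = 98.076 g/mol.
n(Mg) = 69.60 g / 24.31 g/mol = 2.863 mol.
From the equation the Mg:H2SO4 mole ratio is 1:1, so n(H2SO4) = 2.863 × 1/1 = 2.863 mol.
Mass of H2SO4 = 2.863 mol × 98.076 g/mol = 280.8 g.

281 g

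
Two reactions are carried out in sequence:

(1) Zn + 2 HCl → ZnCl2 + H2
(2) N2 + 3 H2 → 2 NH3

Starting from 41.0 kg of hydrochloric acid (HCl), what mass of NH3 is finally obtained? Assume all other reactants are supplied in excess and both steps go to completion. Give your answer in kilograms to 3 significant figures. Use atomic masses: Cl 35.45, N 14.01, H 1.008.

6.39 kg

M(HCl) = 1.008 + 35.45 = 36.458 g/mol.
M(NH3) = 14.01 + 3(1.008) = 17.034 g/mol.
41.0 kg = 41000 g.
n(HCl) = 41000 / 36.458 = 1125 mol.
Step 1 gives a 2:1 ratio of HCl to H2, so n(H2) = 562.3 mol.
In step 2 the H2:NH3 ratio is 3:2, so n(NH3) = 374.9 mol.
Mass of NH3 = 374.9 × 17.034 = 6385 g = 6.39 kg.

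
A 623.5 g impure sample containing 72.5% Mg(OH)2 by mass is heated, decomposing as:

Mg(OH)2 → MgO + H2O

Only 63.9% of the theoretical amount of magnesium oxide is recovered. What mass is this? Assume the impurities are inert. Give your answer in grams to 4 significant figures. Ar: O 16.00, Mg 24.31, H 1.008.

Pure Mg(OH)2 available = 623.5 g × 0.725 = 452.04 g.
M(Mg(OH)2) = 24.31 + 2(16.00) + 2(1.008) = 58.326 g/mol.
M(MgO) = 24.31 + 16.00 = 40.31 g/mol.
n(Mg(OH)2) = 452.04 g / 58.326 g/mol = 7.7502 mol.
From the equation the Mg(OH)2:MgO mole ratio is 1:1, so n(MgO) = 7.7502 × 1/1 = 7.7502 mol.
Mass of MgO = 7.7502 mol × 40.31 g/mol = 312.41 g.
Actual mass collected = 312.41 g × 0.639 = 199.63 g.

199.6 g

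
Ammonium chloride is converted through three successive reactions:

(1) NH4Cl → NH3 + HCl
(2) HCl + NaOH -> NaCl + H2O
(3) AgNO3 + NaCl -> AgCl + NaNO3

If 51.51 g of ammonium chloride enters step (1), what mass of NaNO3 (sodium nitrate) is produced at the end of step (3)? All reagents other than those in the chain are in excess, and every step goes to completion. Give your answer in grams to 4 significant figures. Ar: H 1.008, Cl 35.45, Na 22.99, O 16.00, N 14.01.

M(NH4Cl) = 14.01 + 4(1.008) + 35.45 = 53.492 g/mol.
M(NaNO3) = 22.99 + 14.01 + 3(16.00) = 85.00 g/mol.
n(NH4Cl) = 51.51 / 53.492 = 0.96295 mol.
Reaction (1): NH4Cl→HCl ratio 1:1 ⇒ n(HCl) = 0.96295 mol.
Reaction (2): HCl→NaCl ratio 1:1 ⇒ n(NaCl) = 0.96295 mol.
Reaction (3): NaCl→NaNO3 ratio 1:1 ⇒ n(NaNO3) = 0.96295 mol.
Mass of NaNO3 = 0.96295 × 85.00 = 81.851 g.

81.85 g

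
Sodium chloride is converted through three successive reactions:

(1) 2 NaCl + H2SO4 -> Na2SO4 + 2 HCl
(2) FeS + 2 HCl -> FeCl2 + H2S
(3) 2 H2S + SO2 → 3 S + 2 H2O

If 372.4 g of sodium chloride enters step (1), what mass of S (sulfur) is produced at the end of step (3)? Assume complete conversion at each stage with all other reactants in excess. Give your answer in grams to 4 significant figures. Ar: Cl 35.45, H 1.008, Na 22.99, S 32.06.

153.2 g

M(NaCl) = 22.99 + 35.45 = 58.44 g/mol.
M(S) = 32.06 g/mol.
n(NaCl) = 372.4 / 58.44 = 6.3723 mol.
Reaction (1): NaCl→HCl ratio 2:2 ⇒ n(HCl) = 6.3723 mol.
Reaction (2): HCl→H2S ratio 2:1 ⇒ n(H2S) = 3.1862 mol.
Reaction (3): H2S→S ratio 2:3 ⇒ n(S) = 4.7793 mol.
Mass of S = 4.7793 × 32.06 = 153.22 g.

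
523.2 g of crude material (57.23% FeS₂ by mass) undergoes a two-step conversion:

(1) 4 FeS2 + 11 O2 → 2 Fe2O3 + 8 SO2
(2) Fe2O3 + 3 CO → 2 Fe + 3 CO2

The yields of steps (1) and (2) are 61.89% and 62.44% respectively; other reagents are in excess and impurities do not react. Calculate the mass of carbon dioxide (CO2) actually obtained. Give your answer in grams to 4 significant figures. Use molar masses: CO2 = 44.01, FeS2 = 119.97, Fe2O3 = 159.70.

Pure FeS2 = 523.2 × 0.5723 = 299.43 g.
n(FeS2) = 299.43 / 119.97 = 2.4959 mol.
Step 1 (FeS2:Fe2O3 = 4:2): theoretical n(Fe2O3) = 1.2479 mol; at 61.89% yield, n(Fe2O3) = 0.77234 mol.
Step 2 (Fe2O3:CO2 = 1:3): theoretical n(CO2) = 2.3170 mol, so theoretical mass = 2.3170 × 44.01 = 101.97 g.
At 62.44% yield, actual mass of CO2 = 101.97 × 0.6244 = 63.671 g.

63.67 g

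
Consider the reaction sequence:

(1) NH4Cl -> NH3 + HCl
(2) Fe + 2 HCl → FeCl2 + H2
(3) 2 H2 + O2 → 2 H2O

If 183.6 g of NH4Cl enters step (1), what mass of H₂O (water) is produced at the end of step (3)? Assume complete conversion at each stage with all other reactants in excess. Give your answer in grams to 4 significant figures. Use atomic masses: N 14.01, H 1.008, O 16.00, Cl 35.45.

M(NH4Cl) = 14.01 + 4(1.008) + 35.45 = 53.492 g/mol.
M(H2O) = 2(1.008) + 16.00 = 18.016 g/mol.
n(NH4Cl) = 183.6 / 53.492 = 3.4323 mol.
Reaction (1): NH4Cl→HCl ratio 1:1 ⇒ n(HCl) = 3.4323 mol.
Reaction (2): HCl→H2 ratio 2:1 ⇒ n(H2) = 1.7161 mol.
Reaction (3): H2→H2O ratio 2:2 ⇒ n(H2O) = 1.7161 mol.
Mass of H2O = 1.7161 × 18.016 = 30.918 g.

30.92 g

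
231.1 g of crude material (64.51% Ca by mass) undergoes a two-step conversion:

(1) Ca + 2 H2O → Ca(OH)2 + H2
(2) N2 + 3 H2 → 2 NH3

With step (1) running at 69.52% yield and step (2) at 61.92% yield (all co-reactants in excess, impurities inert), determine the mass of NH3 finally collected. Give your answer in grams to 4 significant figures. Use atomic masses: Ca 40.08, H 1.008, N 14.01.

18.18 g

Pure Ca = 231.1 × 0.6451 = 149.08 g.
M(Ca) = 40.08 g/mol.
M(NH3) = 14.01 + 3(1.008) = 17.034 g/mol.
n(Ca) = 149.08 / 40.08 = 3.7196 mol.
Step 1 (Ca:H2 = 1:1): theoretical n(H2) = 3.7196 mol; at 69.52% yield, n(H2) = 2.5859 mol.
Step 2 (H2:NH3 = 3:2): theoretical n(NH3) = 1.7239 mol, so theoretical mass = 1.7239 × 17.034 = 29.365 g.
At 61.92% yield, actual mass of NH3 = 29.365 × 0.6192 = 18.183 g.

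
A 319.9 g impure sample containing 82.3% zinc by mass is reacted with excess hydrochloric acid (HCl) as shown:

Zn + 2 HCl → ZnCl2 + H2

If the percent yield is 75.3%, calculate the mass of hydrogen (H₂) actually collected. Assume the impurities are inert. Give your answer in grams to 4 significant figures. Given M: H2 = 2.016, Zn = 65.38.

6.113 g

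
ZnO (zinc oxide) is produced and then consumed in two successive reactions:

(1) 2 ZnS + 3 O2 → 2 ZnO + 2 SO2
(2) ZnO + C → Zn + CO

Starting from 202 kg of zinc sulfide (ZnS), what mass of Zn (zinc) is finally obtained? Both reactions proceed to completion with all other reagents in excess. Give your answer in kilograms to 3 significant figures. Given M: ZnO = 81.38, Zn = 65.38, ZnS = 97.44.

202 kg = 202000 g.
n(ZnS) = 202000 / 97.44 = 2073 mol.
Step 1 gives a 2:2 ratio of ZnS to ZnO, so n(ZnO) = 2073 mol.
In step 2 the ZnO:Zn ratio is 1:1, so n(Zn) = 2073 mol.
Mass of Zn = 2073 × 65.38 = 135500 g = 136 kg.

136 kg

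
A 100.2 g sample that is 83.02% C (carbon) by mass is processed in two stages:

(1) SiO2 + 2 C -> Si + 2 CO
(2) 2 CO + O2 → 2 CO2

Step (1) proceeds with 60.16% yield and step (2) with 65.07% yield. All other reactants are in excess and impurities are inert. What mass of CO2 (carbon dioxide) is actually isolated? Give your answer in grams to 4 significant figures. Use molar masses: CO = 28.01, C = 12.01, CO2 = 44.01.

119.3 g

Pure C = 100.2 × 0.8302 = 83.186 g.
n(C) = 83.186 / 12.01 = 6.9264 mol.
Step 1 (C:CO = 2:2): theoretical n(CO) = 6.9264 mol; at 60.16% yield, n(CO) = 4.1669 mol.
Step 2 (CO:CO2 = 2:2): theoretical n(CO2) = 4.1669 mol, so theoretical mass = 4.1669 × 44.01 = 183.39 g.
At 65.07% yield, actual mass of CO2 = 183.39 × 0.6507 = 119.33 g.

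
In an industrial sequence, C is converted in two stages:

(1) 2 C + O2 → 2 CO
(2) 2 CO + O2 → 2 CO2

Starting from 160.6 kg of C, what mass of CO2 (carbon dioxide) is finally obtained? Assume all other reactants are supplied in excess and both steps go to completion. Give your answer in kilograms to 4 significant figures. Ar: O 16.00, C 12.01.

588.5 kg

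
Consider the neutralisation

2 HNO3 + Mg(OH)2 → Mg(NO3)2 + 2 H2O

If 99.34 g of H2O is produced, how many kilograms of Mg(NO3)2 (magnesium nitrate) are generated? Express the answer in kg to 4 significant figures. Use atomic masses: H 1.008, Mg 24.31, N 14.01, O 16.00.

M(H2O) = 2(1.008) + 16.00 = 18.016 g/mol.
M(Mg(NO3)2) = 24.31 + 2(14.01) + 6(16.00) = 148.33 g/mol.
n(H2O) = 99.340 g / 18.016 g/mol = 5.5140 mol.
From the equation the H2O:Mg(NO3)2 mole ratio is 2:1, so n(Mg(NO3)2) = 5.5140 × 1/2 = 2.7570 mol.
Mass of Mg(NO3)2 = 2.7570 mol × 148.33 g/mol = 408.94 g.
Converting to kg: 408.94 g = 0.4089 kg.

0.4089 kg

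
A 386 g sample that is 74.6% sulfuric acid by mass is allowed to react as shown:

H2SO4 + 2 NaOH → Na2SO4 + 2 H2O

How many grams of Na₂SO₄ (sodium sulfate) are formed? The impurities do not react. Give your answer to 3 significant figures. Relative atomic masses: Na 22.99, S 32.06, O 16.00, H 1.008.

417 g

Mass of pure H2SO4 = 386 g × 0.746 = 288.0 g.
M(H2SO4) = 2(1.008) + 32.06 + 4(16.00) = 98.076 g/mol.
M(Na2SO4) = 2(22.99) + 32.06 + 4(16.00) = 142.04 g/mol.
n(H2SO4) = 288.0 g / 98.076 g/mol = 2.936 mol.
From the equation the H2SO4:Na2SO4 mole ratio is 1:1, so n(Na2SO4) = 2.936 × 1/1 = 2.936 mol.
Mass of Na2SO4 = 2.936 mol × 142.04 g/mol = 417.0 g.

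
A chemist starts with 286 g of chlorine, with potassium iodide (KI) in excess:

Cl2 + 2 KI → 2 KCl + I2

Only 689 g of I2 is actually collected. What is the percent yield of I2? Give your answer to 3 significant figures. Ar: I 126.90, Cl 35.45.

67.3 %

M(Cl2) = 2(35.45) = 70.90 g/mol.
M(I2) = 2(126.90) = 253.80 g/mol.
n(Cl2) = 286.0 g / 70.90 g/mol = 4.034 mol.
From the equation the Cl2:I2 mole ratio is 1:1, so n(I2) = 4.034 × 1/1 = 4.034 mol.
Mass of I2 = 4.034 mol × 253.80 g/mol = 1024 g.
This is the theoretical yield. Percent yield = 689 g / 1024 g × 100% = 67.30%.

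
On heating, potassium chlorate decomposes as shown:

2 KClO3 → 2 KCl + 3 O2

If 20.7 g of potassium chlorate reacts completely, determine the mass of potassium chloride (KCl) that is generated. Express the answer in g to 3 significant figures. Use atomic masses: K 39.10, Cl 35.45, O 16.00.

M(KClO3) = 39.10 + 35.45 + 3(16.00) = 122.55 g/mol.
M(KCl) = 39.10 + 35.45 = 74.55 g/mol.
n(KClO3) = 20.70 g / 122.55 g/mol = 0.1689 mol.
From the equation the KClO3:KCl mole ratio is 2:2, so n(KCl) = 0.1689 × 2/2 = 0.1689 mol.
Mass of KCl = 0.1689 mol × 74.55 g/mol = 12.59 g.

12.6 g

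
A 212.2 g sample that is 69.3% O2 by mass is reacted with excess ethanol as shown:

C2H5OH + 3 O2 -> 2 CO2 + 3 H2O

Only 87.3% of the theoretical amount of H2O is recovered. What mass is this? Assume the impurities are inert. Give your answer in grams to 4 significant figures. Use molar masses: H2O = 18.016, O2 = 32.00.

Pure O2 available = 212.2 g × 0.693 = 147.05 g.
n(O2) = 147.05 g / 32.00 g/mol = 4.5955 mol.
From the equation the O2:H2O mole ratio is 3:3, so n(H2O) = 4.5955 × 3/3 = 4.5955 mol.
Mass of H2O = 4.5955 mol × 18.016 g/mol = 82.792 g.
Actual mass collected = 82.792 g × 0.873 = 72.277 g.

72.28 g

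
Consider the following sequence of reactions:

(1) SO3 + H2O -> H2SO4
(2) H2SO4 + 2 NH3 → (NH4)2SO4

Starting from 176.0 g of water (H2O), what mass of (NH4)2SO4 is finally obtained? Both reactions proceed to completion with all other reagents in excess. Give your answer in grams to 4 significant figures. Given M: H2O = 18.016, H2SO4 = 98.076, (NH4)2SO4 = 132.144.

1291 g

n(H2O) = 176.00 / 18.016 = 9.7691 mol.
Step 1 gives a 1:1 ratio of H2O to H2SO4, so n(H2SO4) = 9.7691 mol.
In step 2 the H2SO4:(NH4)2SO4 ratio is 1:1, so n((NH4)2SO4) = 9.7691 mol.
Mass of (NH4)2SO4 = 9.7691 × 132.144 = 1290.9 g.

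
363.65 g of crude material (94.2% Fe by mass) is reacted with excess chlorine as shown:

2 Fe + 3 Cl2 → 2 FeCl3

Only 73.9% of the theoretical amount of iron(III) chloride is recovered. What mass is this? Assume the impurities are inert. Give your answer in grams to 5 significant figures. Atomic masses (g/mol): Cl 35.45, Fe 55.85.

Pure Fe available = 363.65 g × 0.942 = 342.558 g.
M(Fe) = 55.85 g/mol.
M(FeCl3) = 55.85 + 3(35.45) = 162.20 g/mol.
n(Fe) = 342.558 g / 55.85 g/mol = 6.13354 mol.
From the equation the Fe:FeCl3 mole ratio is 2:2, so n(FeCl3) = 6.13354 × 2/2 = 6.13354 mol.
Mass of FeCl3 = 6.13354 mol × 162.20 g/mol = 994.860 g.
Actual mass collected = 994.860 g × 0.739 = 735.202 g.

735.20 g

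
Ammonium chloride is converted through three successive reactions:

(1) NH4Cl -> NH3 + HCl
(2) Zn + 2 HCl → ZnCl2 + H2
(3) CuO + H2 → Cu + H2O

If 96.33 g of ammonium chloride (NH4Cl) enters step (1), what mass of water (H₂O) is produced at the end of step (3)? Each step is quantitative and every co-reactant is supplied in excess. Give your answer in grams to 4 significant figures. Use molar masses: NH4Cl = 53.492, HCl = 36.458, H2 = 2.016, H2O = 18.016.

16.22 g

n(NH4Cl) = 96.33 / 53.492 = 1.8008 mol.
Reaction (1): NH4Cl→HCl ratio 1:1 ⇒ n(HCl) = 1.8008 mol.
Reaction (2): HCl→H2 ratio 2:1 ⇒ n(H2) = 0.90042 mol.
Reaction (3): H2→H2O ratio 1:1 ⇒ n(H2O) = 0.90042 mol.
Mass of H2O = 0.90042 × 18.016 = 16.222 g.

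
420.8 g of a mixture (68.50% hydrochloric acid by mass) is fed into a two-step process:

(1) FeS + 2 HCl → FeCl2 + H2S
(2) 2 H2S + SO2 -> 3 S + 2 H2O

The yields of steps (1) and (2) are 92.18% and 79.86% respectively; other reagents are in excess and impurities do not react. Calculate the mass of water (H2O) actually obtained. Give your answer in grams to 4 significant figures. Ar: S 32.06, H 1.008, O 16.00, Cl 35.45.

Pure HCl = 420.8 × 0.6850 = 288.25 g.
M(HCl) = 1.008 + 35.45 = 36.458 g/mol.
M(H2O) = 2(1.008) + 16.00 = 18.016 g/mol.
n(HCl) = 288.25 / 36.458 = 7.9063 mol.
Step 1 (HCl:H2S = 2:1): theoretical n(H2S) = 3.9532 mol; at 92.18% yield, n(H2S) = 3.6440 mol.
Step 2 (H2S:H2O = 2:2): theoretical n(H2O) = 3.6440 mol, so theoretical mass = 3.6440 × 18.016 = 65.651 g.
At 79.86% yield, actual mass of H2O = 65.651 × 0.7986 = 52.429 g.

52.43 g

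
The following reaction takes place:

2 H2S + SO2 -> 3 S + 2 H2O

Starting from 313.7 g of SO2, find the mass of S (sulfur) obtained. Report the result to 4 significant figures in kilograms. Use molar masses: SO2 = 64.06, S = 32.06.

0.4710 kg

n(SO2) = 313.70 g / 64.06 g/mol = 4.8970 mol.
From the equation the SO2:S mole ratio is 1:3, so n(S) = 4.8970 × 3/1 = 14.691 mol.
Mass of S = 14.691 mol × 32.06 g/mol = 470.99 g.
Converting to kg: 470.99 g = 0.4710 kg.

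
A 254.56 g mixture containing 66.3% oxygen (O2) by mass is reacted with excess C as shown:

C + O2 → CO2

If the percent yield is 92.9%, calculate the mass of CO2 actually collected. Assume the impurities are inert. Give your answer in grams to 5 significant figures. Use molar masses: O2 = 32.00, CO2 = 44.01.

215.64 g

Pure O2 available = 254.56 g × 0.663 = 168.773 g.
n(O2) = 168.773 g / 32.00 g/mol = 5.27416 mol.
From the equation the O2:CO2 mole ratio is 1:1, so n(CO2) = 5.27416 × 1/1 = 5.27416 mol.
Mass of CO2 = 5.27416 mol × 44.01 g/mol = 232.116 g.
Actual mass collected = 232.116 g × 0.929 = 215.636 g.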